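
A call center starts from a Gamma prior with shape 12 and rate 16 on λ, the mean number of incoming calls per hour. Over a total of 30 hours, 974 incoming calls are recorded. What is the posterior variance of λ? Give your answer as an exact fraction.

493/1058

Total count 974 over total exposure 30 hours.
Conjugate update: add total count to the shape and total exposure to the rate, giving Gamma(986, 46).
Posterior variance = α'/β'² = 986/2116 = 493/1058.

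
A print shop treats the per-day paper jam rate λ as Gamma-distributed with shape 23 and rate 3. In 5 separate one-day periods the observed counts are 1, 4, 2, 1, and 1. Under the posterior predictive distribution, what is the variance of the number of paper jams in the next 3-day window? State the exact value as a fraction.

33/2

Total count: 1 + 4 + 2 + 1 + 1 = 9.
Total exposure: 5 days.
Gamma(α, β) with Poisson data over total exposure Σt gives posterior Gamma(α+Σx, β+Σt) = Gamma(32, 8).
The posterior predictive for a window of length T is Negative Binomial with variance T·α'·(β'+T)/β'² = 3·32·11/64 = 33/2.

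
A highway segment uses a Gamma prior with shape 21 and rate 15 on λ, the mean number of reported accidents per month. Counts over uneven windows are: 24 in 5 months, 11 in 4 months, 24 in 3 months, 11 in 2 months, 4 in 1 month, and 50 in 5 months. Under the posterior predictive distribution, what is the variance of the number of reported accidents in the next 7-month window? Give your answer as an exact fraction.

174/5

Total count: 24 + 11 + 24 + 11 + 4 + 50 = 124.
Total exposure: 5 + 4 + 3 + 2 + 1 + 5 = 20 months.
Gamma(α, β) with Poisson data over total exposure Σt gives posterior Gamma(α+Σx, β+Σt) = Gamma(145, 35).
The posterior predictive for a window of length T is Negative Binomial with variance T·α'·(β'+T)/β'² = 7·145·42/1225 = 174/5.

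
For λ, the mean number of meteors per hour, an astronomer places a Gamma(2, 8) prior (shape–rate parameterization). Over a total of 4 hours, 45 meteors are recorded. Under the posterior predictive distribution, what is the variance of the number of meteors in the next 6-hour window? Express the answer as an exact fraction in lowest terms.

141/4

Total count 45 over total exposure 4 hours.
Posterior: α' = 2 + 45 = 47, β' = 8 + 4 = 12.
The posterior predictive for a window of length T is Negative Binomial with variance T·α'·(β'+T)/β'² = 6·47·18/144 = 141/4.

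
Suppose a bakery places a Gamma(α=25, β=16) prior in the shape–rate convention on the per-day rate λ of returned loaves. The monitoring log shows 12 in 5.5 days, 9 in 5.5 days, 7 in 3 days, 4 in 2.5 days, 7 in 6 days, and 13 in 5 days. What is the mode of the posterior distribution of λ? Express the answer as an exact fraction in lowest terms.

Total count: 12 + 9 + 7 + 4 + 7 + 13 = 52.
Total exposure: 5.5 + 5.5 + 3 + 2.5 + 6 + 5 = 27.5 days.
By Gamma–Poisson conjugacy, the posterior is Gamma(α + Σx, β + Σt) = Gamma(25 + 52, 16 + 27.5) = Gamma(77, 87/2).
Posterior mode = (α'−1)/β' = 76/(87/2) = 152/87.

152/87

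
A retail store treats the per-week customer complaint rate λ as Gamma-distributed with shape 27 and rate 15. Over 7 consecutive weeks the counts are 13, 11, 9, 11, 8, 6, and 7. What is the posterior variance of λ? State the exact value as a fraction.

Total count: 13 + 11 + 9 + 11 + 8 + 6 + 7 = 65.
Total exposure: 7 weeks.
By Gamma–Poisson conjugacy, the posterior is Gamma(α + Σx, β + Σt) = Gamma(27 + 65, 15 + 7) = Gamma(92, 22).
Posterior variance = α'/β'² = 92/484 = 23/121.

23/121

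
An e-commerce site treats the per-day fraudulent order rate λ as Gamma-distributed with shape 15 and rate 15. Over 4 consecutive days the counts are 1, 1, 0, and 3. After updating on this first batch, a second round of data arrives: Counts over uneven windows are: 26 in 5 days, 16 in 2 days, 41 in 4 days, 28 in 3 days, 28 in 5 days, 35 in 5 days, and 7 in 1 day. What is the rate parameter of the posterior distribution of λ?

44

Total count: 1 + 1 + 0 + 3 = 5.
Total exposure: 4 days.
After the first batch: Gamma(15 + 5, 15 + 4) = Gamma(20, 19).
Total count: 26 + 16 + 41 + 28 + 28 + 35 + 7 = 181.
Total exposure: 5 + 2 + 4 + 3 + 5 + 5 + 1 = 25 days.
After the second batch: Gamma(20 + 181, 19 + 25) = Gamma(201, 44).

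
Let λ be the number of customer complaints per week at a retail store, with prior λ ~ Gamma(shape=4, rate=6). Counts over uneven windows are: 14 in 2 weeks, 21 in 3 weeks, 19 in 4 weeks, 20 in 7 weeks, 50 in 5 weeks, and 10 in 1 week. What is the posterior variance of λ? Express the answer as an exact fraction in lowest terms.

Total count: 14 + 21 + 19 + 20 + 50 + 10 = 134.
Total exposure: 2 + 3 + 4 + 7 + 5 + 1 = 22 weeks.
By Gamma–Poisson conjugacy, the posterior is Gamma(α + Σx, β + Σt) = Gamma(4 + 134, 6 + 22) = Gamma(138, 28).
Posterior variance = α'/β'² = 138/784 = 69/392.

69/392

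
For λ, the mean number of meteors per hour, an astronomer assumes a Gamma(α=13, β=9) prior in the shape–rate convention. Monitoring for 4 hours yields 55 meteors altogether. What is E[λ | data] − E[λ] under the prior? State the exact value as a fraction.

Total count 55 over total exposure 4 hours.
By Gamma–Poisson conjugacy, the posterior is Gamma(α + Σx, β + Σt) = Gamma(13 + 55, 9 + 4) = Gamma(68, 13).
Posterior mean = 68/13 = 68/13; prior mean = 13/9 = 13/9. Difference = 68/13 − 13/9 = 443/117.

443/117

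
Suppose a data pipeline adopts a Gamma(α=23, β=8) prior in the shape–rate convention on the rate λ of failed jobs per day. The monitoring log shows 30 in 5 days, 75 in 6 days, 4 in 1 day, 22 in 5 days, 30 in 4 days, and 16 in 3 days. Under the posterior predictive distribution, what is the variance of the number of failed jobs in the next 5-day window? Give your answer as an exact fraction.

Total count: 30 + 75 + 4 + 22 + 30 + 16 = 177.
Total exposure: 5 + 6 + 1 + 5 + 4 + 3 = 24 days.
Conjugate update: add total count to the shape and total exposure to the rate, giving Gamma(200, 32).
The posterior predictive for a window of length T is Negative Binomial with variance T·α'·(β'+T)/β'² = 5·200·37/1024 = 4625/128.

4625/128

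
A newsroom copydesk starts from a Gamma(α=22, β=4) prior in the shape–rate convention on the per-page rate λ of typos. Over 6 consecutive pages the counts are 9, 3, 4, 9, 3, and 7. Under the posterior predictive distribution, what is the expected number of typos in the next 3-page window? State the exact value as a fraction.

171/10

Total count: 9 + 3 + 4 + 9 + 3 + 7 = 35.
Total exposure: 6 pages.
Conjugate update: add total count to the shape and total exposure to the rate, giving Gamma(57, 10).
Predictive mean over a 3-page window = T·E[λ|data] = 3·57/10 = 171/10.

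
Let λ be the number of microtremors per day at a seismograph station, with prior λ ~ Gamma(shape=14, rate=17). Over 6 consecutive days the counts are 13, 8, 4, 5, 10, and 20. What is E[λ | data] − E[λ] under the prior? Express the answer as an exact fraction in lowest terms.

Total count: 13 + 8 + 4 + 5 + 10 + 20 = 60.
Total exposure: 6 days.
Posterior: α' = 14 + 60 = 74, β' = 17 + 6 = 23.
Posterior mean = 74/23 = 74/23; prior mean = 14/17 = 14/17. Difference = 74/23 − 14/17 = 936/391.

936/391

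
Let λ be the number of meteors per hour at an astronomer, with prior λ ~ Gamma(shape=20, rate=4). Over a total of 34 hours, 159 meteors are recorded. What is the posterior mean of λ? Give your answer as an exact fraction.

179/38

Total count 159 over total exposure 34 hours.
Conjugate update: add total count to the shape and total exposure to the rate, giving Gamma(179, 38).
Posterior mean = α'/β' = 179/38.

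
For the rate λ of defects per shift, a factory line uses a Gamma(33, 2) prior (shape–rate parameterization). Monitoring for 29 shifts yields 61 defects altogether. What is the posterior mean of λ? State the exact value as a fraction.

Total count 61 over total exposure 29 shifts.
Conjugate update: add total count to the shape and total exposure to the rate, giving Gamma(94, 31).
Posterior mean = α'/β' = 94/31.

94/31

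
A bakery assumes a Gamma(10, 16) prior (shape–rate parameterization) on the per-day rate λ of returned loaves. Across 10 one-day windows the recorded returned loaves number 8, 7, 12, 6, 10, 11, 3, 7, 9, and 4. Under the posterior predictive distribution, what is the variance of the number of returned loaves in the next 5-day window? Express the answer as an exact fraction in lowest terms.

Total count: 8 + 7 + 12 + 6 + 10 + 11 + 3 + 7 + 9 + 4 = 77.
Total exposure: 10 days.
Gamma(α, β) with Poisson data over total exposure Σt gives posterior Gamma(α+Σx, β+Σt) = Gamma(87, 26).
The posterior predictive for a window of length T is Negative Binomial with variance T·α'·(β'+T)/β'² = 5·87·31/676 = 13485/676.

13485/676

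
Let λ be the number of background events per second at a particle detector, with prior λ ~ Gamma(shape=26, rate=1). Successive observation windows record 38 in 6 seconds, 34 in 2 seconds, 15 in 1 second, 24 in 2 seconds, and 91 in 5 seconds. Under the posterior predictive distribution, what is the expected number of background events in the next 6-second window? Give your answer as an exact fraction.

Total count: 38 + 34 + 15 + 24 + 91 = 202.
Total exposure: 6 + 2 + 1 + 2 + 5 = 16 seconds.
Gamma(α, β) with Poisson data over total exposure Σt gives posterior Gamma(α+Σx, β+Σt) = Gamma(228, 17).
Predictive mean over a 6-second window = T·E[λ|data] = 6·228/17 = 1368/17.

1368/17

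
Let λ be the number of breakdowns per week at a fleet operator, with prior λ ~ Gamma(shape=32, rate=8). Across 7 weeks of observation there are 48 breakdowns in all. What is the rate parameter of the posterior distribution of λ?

15

Total count 48 over total exposure 7 weeks.
Gamma(α, β) with Poisson data over total exposure Σt gives posterior Gamma(α+Σx, β+Σt) = Gamma(80, 15).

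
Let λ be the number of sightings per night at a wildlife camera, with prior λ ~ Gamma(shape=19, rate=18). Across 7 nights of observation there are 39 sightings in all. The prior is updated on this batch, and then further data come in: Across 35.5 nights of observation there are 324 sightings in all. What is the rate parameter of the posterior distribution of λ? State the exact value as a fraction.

121/2

Total count 39 over total exposure 7 nights.
After the first batch: Gamma(19 + 39, 18 + 7) = Gamma(58, 25).
Total count 324 over total exposure 35.5 nights.
After the second batch: Gamma(58 + 324, 25 + 35.5) = Gamma(382, 121/2).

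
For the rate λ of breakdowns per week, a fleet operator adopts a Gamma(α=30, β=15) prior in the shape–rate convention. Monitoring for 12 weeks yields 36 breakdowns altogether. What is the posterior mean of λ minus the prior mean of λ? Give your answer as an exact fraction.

Total count 36 over total exposure 12 weeks.
Conjugate update: add total count to the shape and total exposure to the rate, giving Gamma(66, 27).
Posterior mean = 66/27 = 22/9; prior mean = 30/15 = 2. Difference = 22/9 − 2 = 4/9.

4/9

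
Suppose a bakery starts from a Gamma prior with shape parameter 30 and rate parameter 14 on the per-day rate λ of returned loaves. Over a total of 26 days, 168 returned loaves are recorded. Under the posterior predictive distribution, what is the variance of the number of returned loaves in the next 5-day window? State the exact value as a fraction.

Total count 168 over total exposure 26 days.
By Gamma–Poisson conjugacy, the posterior is Gamma(α + Σx, β + Σt) = Gamma(30 + 168, 14 + 26) = Gamma(198, 40).
The posterior predictive for a window of length T is Negative Binomial with variance T·α'·(β'+T)/β'² = 5·198·45/1600 = 891/32.

891/32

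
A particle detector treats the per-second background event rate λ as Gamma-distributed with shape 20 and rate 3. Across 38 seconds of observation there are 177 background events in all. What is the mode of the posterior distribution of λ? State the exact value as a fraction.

Total count 177 over total exposure 38 seconds.
The Gamma prior is conjugate for the Poisson rate, so λ | data ~ Gamma(20+177, 3+38) = Gamma(197, 41).
Posterior mode = (α'−1)/β' = 196/41.

196/41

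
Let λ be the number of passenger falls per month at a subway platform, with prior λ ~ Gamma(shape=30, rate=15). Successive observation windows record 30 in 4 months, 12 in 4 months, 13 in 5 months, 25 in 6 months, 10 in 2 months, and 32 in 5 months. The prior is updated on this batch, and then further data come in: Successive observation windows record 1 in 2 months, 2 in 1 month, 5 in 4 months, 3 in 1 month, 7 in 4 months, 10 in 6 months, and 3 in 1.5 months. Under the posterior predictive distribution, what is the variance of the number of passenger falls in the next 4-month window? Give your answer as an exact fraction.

Total count: 30 + 12 + 13 + 25 + 10 + 32 = 122.
Total exposure: 4 + 4 + 5 + 6 + 2 + 5 = 26 months.
After the first batch: Gamma(30 + 122, 15 + 26) = Gamma(152, 41).
Total count: 1 + 2 + 5 + 3 + 7 + 10 + 3 = 31.
Total exposure: 2 + 1 + 4 + 1 + 4 + 6 + 1.5 = 19.5 months.
After the second batch: Gamma(152 + 31, 41 + 19.5) = Gamma(183, 121/2).
The posterior predictive for a window of length T is Negative Binomial with variance T·α'·(β'+T)/β'² = 4·183·(129/2)/(14641/4) = 188856/14641.

188856/14641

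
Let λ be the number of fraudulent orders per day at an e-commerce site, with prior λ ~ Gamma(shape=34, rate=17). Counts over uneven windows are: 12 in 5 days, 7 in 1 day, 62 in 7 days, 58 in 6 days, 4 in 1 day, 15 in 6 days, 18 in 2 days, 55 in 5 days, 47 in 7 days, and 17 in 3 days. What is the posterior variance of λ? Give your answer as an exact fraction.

329/3600

Total count: 12 + 7 + 62 + 58 + 4 + 15 + 18 + 55 + 47 + 17 = 295.
Total exposure: 5 + 1 + 7 + 6 + 1 + 6 + 2 + 5 + 7 + 3 = 43 days.
The Gamma prior is conjugate for the Poisson rate, so λ | data ~ Gamma(34+295, 17+43) = Gamma(329, 60).
Posterior variance = α'/β'² = 329/3600.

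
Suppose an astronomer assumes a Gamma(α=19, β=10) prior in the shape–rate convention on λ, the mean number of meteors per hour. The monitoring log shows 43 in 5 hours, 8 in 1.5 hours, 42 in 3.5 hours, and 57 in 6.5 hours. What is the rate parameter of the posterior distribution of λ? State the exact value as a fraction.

Total count: 43 + 8 + 42 + 57 = 150.
Total exposure: 5 + 1.5 + 3.5 + 6.5 = 16.5 hours.
The Gamma prior is conjugate for the Poisson rate, so λ | data ~ Gamma(19+150, 10+16.5) = Gamma(169, 53/2).

53/2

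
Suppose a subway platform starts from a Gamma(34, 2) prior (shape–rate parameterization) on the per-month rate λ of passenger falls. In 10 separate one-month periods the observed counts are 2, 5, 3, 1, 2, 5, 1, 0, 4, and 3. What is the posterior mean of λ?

Total count: 2 + 5 + 3 + 1 + 2 + 5 + 1 + 0 + 4 + 3 = 26.
Total exposure: 10 months.
Gamma(α, β) with Poisson data over total exposure Σt gives posterior Gamma(α+Σx, β+Σt) = Gamma(60, 12).
Posterior mean = α'/β' = 60/12 = 5.

5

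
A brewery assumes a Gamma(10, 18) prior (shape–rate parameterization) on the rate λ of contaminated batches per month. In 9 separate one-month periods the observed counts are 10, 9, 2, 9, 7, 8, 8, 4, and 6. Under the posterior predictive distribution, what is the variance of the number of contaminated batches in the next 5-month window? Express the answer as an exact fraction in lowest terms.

11680/729

Total count: 10 + 9 + 2 + 9 + 7 + 8 + 8 + 4 + 6 = 63.
Total exposure: 9 months.
Posterior: α' = 10 + 63 = 73, β' = 18 + 9 = 27.
The posterior predictive for a window of length T is Negative Binomial with variance T·α'·(β'+T)/β'² = 5·73·32/729 = 11680/729.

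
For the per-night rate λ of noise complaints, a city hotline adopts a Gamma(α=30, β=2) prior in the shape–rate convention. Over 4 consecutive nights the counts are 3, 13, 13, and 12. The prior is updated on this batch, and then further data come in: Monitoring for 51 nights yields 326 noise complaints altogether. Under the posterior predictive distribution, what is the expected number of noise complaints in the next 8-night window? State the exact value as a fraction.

Total count: 3 + 13 + 13 + 12 = 41.
Total exposure: 4 nights.
After the first batch: Gamma(30 + 41, 2 + 4) = Gamma(71, 6).
Total count 326 over total exposure 51 nights.
After the second batch: Gamma(71 + 326, 6 + 51) = Gamma(397, 57).
Predictive mean over an 8-night window = T·E[λ|data] = 8·397/57 = 3176/57.

3176/57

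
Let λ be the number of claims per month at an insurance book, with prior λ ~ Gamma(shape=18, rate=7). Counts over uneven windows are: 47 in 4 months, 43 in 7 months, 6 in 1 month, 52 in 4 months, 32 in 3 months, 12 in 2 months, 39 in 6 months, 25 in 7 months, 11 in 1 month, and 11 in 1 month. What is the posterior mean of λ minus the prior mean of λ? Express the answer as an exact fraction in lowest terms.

Total count: 47 + 43 + 6 + 52 + 32 + 12 + 39 + 25 + 11 + 11 = 278.
Total exposure: 4 + 7 + 1 + 4 + 3 + 2 + 6 + 7 + 1 + 1 = 36 months.
Gamma(α, β) with Poisson data over total exposure Σt gives posterior Gamma(α+Σx, β+Σt) = Gamma(296, 43).
Posterior mean = 296/43 = 296/43; prior mean = 18/7 = 18/7. Difference = 296/43 − 18/7 = 1298/301.

1298/301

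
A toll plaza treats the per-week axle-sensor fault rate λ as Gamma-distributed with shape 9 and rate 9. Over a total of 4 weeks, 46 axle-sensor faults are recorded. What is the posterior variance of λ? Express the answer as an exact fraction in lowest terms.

Total count 46 over total exposure 4 weeks.
Conjugate update: add total count to the shape and total exposure to the rate, giving Gamma(55, 13).
Posterior variance = α'/β'² = 55/169.

55/169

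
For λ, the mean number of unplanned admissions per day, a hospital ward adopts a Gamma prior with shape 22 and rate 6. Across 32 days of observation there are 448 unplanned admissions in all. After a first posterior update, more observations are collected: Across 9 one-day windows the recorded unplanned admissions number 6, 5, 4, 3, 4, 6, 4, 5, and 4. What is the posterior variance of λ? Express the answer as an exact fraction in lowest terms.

511/2209

Total count 448 over total exposure 32 days.
After the first batch: Gamma(22 + 448, 6 + 32) = Gamma(470, 38).
Total count: 6 + 5 + 4 + 3 + 4 + 6 + 4 + 5 + 4 = 41.
Total exposure: 9 days.
After the second batch: Gamma(470 + 41, 38 + 9) = Gamma(511, 47).
Posterior variance = α'/β'² = 511/2209.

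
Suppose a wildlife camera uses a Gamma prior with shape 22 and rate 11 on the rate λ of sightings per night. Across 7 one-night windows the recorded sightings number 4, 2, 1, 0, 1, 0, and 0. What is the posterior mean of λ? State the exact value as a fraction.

Total count: 4 + 2 + 1 + 0 + 1 + 0 + 0 = 8.
Total exposure: 7 nights.
Conjugate update: add total count to the shape and total exposure to the rate, giving Gamma(30, 18).
Posterior mean = α'/β' = 30/18 = 5/3.

5/3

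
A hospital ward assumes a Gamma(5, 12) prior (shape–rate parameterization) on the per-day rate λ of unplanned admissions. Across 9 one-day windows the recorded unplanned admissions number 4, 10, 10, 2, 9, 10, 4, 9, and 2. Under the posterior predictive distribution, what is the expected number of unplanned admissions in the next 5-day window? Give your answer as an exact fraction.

Total count: 4 + 10 + 10 + 2 + 9 + 10 + 4 + 9 + 2 = 60.
Total exposure: 9 days.
The Gamma prior is conjugate for the Poisson rate, so λ | data ~ Gamma(5+60, 12+9) = Gamma(65, 21).
Predictive mean over a 5-day window = T·E[λ|data] = 5·65/21 = 325/21.

325/21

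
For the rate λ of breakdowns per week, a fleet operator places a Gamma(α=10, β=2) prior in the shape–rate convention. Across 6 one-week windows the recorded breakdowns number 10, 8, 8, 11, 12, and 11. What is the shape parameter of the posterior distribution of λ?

70

Total count: 10 + 8 + 8 + 11 + 12 + 11 = 60.
Total exposure: 6 weeks.
Conjugate update: add total count to the shape and total exposure to the rate, giving Gamma(70, 8).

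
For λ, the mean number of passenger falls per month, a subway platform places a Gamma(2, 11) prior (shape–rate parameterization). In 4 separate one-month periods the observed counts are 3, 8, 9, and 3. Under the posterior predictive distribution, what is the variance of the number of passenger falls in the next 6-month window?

Total count: 3 + 8 + 9 + 3 = 23.
Total exposure: 4 months.
Posterior: α' = 2 + 23 = 25, β' = 11 + 4 = 15.
The posterior predictive for a window of length T is Negative Binomial with variance T·α'·(β'+T)/β'² = 6·25·21/225 = 14.

14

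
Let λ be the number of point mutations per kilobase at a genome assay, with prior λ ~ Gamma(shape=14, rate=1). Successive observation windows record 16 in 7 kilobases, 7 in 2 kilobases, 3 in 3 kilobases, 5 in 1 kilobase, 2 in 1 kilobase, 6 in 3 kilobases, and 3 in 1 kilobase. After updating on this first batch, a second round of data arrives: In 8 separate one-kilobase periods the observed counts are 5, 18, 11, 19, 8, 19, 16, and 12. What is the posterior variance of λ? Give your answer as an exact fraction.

164/729

Total count: 16 + 7 + 3 + 5 + 2 + 6 + 3 = 42.
Total exposure: 7 + 2 + 3 + 1 + 1 + 3 + 1 = 18 kilobases.
After the first batch: Gamma(14 + 42, 1 + 18) = Gamma(56, 19).
Total count: 5 + 18 + 11 + 19 + 8 + 19 + 16 + 12 = 108.
Total exposure: 8 kilobases.
After the second batch: Gamma(56 + 108, 19 + 8) = Gamma(164, 27).
Posterior variance = α'/β'² = 164/729.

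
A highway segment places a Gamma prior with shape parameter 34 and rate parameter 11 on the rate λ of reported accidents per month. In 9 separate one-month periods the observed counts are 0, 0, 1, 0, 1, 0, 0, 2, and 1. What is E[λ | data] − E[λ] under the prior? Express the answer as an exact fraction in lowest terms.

Total count: 0 + 0 + 1 + 0 + 1 + 0 + 0 + 2 + 1 = 5.
Total exposure: 9 months.
Conjugate update: add total count to the shape and total exposure to the rate, giving Gamma(39, 20).
Posterior mean = 39/20 = 39/20; prior mean = 34/11 = 34/11. Difference = 39/20 − 34/11 = -251/220.

-251/220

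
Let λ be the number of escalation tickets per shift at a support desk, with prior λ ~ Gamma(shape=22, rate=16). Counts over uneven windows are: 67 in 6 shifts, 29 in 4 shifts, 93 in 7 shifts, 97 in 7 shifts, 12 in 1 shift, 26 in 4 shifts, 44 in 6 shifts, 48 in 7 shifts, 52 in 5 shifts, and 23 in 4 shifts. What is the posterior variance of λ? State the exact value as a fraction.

513/4489

Total count: 67 + 29 + 93 + 97 + 12 + 26 + 44 + 48 + 52 + 23 = 491.
Total exposure: 6 + 4 + 7 + 7 + 1 + 4 + 6 + 7 + 5 + 4 = 51 shifts.
By Gamma–Poisson conjugacy, the posterior is Gamma(α + Σx, β + Σt) = Gamma(22 + 491, 16 + 51) = Gamma(513, 67).
Posterior variance = α'/β'² = 513/4489.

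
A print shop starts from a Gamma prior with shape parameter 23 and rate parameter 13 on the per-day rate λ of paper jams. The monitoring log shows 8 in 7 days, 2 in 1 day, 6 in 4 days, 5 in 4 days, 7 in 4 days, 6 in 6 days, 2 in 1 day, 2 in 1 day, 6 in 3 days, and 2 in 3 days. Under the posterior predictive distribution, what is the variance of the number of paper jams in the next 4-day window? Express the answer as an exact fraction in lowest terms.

14076/2209

Total count: 8 + 2 + 6 + 5 + 7 + 6 + 2 + 2 + 6 + 2 = 46.
Total exposure: 7 + 1 + 4 + 4 + 4 + 6 + 1 + 1 + 3 + 3 = 34 days.
Conjugate update: add total count to the shape and total exposure to the rate, giving Gamma(69, 47).
The posterior predictive for a window of length T is Negative Binomial with variance T·α'·(β'+T)/β'² = 4·69·51/2209 = 14076/2209.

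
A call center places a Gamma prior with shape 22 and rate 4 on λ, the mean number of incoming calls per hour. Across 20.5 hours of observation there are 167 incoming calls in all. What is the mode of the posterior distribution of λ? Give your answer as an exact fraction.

376/49

Total count 167 over total exposure 20.5 hours.
Posterior: α' = 22 + 167 = 189, β' = 4 + 20.5 = 49/2.
Posterior mode = (α'−1)/β' = 188/(49/2) = 376/49.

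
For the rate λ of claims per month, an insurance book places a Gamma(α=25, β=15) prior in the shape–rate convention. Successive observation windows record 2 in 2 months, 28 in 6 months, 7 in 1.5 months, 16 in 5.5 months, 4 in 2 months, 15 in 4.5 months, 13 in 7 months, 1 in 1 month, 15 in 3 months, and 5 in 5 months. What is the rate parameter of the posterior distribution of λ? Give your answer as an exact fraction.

105/2

Total count: 2 + 28 + 7 + 16 + 4 + 15 + 13 + 1 + 15 + 5 = 106.
Total exposure: 2 + 6 + 1.5 + 5.5 + 2 + 4.5 + 7 + 1 + 3 + 5 = 37.5 months.
Gamma(α, β) with Poisson data over total exposure Σt gives posterior Gamma(α+Σx, β+Σt) = Gamma(131, 105/2).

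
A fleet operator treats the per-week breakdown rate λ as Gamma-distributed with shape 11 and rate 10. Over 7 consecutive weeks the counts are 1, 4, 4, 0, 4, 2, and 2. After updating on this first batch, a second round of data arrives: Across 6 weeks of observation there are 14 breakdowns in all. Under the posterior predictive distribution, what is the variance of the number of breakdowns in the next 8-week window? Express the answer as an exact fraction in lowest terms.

Total count: 1 + 4 + 4 + 0 + 4 + 2 + 2 = 17.
Total exposure: 7 weeks.
After the first batch: Gamma(11 + 17, 10 + 7) = Gamma(28, 17).
Total count 14 over total exposure 6 weeks.
After the second batch: Gamma(28 + 14, 17 + 6) = Gamma(42, 23).
The posterior predictive for a window of length T is Negative Binomial with variance T·α'·(β'+T)/β'² = 8·42·31/529 = 10416/529.

10416/529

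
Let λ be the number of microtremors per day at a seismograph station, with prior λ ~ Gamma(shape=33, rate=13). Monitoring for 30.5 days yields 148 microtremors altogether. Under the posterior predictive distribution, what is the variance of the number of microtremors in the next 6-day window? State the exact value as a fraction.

23892/841

Total count 148 over total exposure 30.5 days.
By Gamma–Poisson conjugacy, the posterior is Gamma(α + Σx, β + Σt) = Gamma(33 + 148, 13 + 30.5) = Gamma(181, 87/2).
The posterior predictive for a window of length T is Negative Binomial with variance T·α'·(β'+T)/β'² = 6·181·(99/2)/(7569/4) = 23892/841.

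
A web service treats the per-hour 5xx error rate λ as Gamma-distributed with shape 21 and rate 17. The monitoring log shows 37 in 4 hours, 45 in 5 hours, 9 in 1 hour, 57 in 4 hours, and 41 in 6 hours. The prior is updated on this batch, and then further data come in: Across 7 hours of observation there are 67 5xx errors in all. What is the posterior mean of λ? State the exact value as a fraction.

Total count: 37 + 45 + 9 + 57 + 41 = 189.
Total exposure: 4 + 5 + 1 + 4 + 6 = 20 hours.
After the first batch: Gamma(21 + 189, 17 + 20) = Gamma(210, 37).
Total count 67 over total exposure 7 hours.
After the second batch: Gamma(210 + 67, 37 + 7) = Gamma(277, 44).
Posterior mean = α'/β' = 277/44.

277/44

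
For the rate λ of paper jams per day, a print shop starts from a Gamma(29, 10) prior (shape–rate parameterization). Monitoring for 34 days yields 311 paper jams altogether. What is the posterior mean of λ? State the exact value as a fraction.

Total count 311 over total exposure 34 days.
The Gamma prior is conjugate for the Poisson rate, so λ | data ~ Gamma(29+311, 10+34) = Gamma(340, 44).
Posterior mean = α'/β' = 340/44 = 85/11.

85/11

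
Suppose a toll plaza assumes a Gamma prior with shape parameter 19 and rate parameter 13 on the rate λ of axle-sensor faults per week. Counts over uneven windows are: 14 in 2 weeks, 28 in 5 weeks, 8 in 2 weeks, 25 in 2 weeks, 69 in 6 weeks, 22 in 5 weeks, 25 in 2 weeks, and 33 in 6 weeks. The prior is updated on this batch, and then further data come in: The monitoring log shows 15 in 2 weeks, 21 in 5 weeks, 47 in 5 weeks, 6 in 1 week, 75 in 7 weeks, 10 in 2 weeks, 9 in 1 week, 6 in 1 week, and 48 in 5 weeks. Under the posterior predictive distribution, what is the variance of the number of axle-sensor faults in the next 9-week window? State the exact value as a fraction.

135/2

Total count: 14 + 28 + 8 + 25 + 69 + 22 + 25 + 33 = 224.
Total exposure: 2 + 5 + 2 + 2 + 6 + 5 + 2 + 6 = 30 weeks.
After the first batch: Gamma(19 + 224, 13 + 30) = Gamma(243, 43).
Total count: 15 + 21 + 47 + 6 + 75 + 10 + 9 + 6 + 48 = 237.
Total exposure: 2 + 5 + 5 + 1 + 7 + 2 + 1 + 1 + 5 = 29 weeks.
After the second batch: Gamma(243 + 237, 43 + 29) = Gamma(480, 72).
The posterior predictive for a window of length T is Negative Binomial with variance T·α'·(β'+T)/β'² = 9·480·81/5184 = 135/2.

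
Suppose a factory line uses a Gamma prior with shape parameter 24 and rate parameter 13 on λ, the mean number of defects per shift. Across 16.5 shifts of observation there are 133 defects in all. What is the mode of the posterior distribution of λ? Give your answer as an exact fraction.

Total count 133 over total exposure 16.5 shifts.
By Gamma–Poisson conjugacy, the posterior is Gamma(α + Σx, β + Σt) = Gamma(24 + 133, 13 + 16.5) = Gamma(157, 59/2).
Posterior mode = (α'−1)/β' = 156/(59/2) = 312/59.

312/59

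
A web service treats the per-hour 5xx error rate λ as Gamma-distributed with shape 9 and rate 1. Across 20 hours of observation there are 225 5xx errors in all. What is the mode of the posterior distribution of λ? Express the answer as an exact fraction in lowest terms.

233/21

Total count 225 over total exposure 20 hours.
The Gamma prior is conjugate for the Poisson rate, so λ | data ~ Gamma(9+225, 1+20) = Gamma(234, 21).
Posterior mode = (α'−1)/β' = 233/21.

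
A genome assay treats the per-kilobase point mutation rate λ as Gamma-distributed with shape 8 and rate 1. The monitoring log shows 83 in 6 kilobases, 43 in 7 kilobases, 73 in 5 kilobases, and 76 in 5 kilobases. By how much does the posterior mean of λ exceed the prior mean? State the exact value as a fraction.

Total count: 83 + 43 + 73 + 76 = 275.
Total exposure: 6 + 7 + 5 + 5 = 23 kilobases.
Conjugate update: add total count to the shape and total exposure to the rate, giving Gamma(283, 24).
Posterior mean = 283/24 = 283/24; prior mean = 8/1 = 8. Difference = 283/24 − 8 = 91/24.

91/24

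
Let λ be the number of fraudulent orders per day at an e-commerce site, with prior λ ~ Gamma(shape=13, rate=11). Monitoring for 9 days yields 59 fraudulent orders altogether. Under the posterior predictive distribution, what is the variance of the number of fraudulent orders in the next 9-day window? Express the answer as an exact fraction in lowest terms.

Total count 59 over total exposure 9 days.
Conjugate update: add total count to the shape and total exposure to the rate, giving Gamma(72, 20).
The posterior predictive for a window of length T is Negative Binomial with variance T·α'·(β'+T)/β'² = 9·72·29/400 = 2349/50.

2349/50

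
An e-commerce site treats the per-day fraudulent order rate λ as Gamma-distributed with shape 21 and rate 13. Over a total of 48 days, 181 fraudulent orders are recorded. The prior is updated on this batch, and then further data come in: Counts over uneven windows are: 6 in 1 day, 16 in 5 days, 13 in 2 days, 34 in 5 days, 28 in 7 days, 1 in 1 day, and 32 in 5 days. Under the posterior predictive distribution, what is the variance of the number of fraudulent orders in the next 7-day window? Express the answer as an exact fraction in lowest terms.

Total count 181 over total exposure 48 days.
After the first batch: Gamma(21 + 181, 13 + 48) = Gamma(202, 61).
Total count: 6 + 16 + 13 + 34 + 28 + 1 + 32 = 130.
Total exposure: 1 + 5 + 2 + 5 + 7 + 1 + 5 = 26 days.
After the second batch: Gamma(202 + 130, 61 + 26) = Gamma(332, 87).
The posterior predictive for a window of length T is Negative Binomial with variance T·α'·(β'+T)/β'² = 7·332·94/7569 = 218456/7569.

218456/7569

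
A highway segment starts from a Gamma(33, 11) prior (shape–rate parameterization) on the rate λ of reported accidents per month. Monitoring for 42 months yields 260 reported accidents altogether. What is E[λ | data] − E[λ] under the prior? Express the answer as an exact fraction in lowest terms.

134/53

Total count 260 over total exposure 42 months.
The Gamma prior is conjugate for the Poisson rate, so λ | data ~ Gamma(33+260, 11+42) = Gamma(293, 53).
Posterior mean = 293/53 = 293/53; prior mean = 33/11 = 3. Difference = 293/53 − 3 = 134/53.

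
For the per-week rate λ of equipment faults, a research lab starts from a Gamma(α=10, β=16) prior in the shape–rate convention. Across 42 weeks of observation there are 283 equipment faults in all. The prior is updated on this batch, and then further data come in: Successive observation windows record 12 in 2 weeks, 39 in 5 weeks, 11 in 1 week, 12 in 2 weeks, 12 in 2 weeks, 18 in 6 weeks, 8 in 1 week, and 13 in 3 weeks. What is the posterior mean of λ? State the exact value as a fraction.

209/40

Total count 283 over total exposure 42 weeks.
After the first batch: Gamma(10 + 283, 16 + 42) = Gamma(293, 58).
Total count: 12 + 39 + 11 + 12 + 12 + 18 + 8 + 13 = 125.
Total exposure: 2 + 5 + 1 + 2 + 2 + 6 + 1 + 3 = 22 weeks.
After the second batch: Gamma(293 + 125, 58 + 22) = Gamma(418, 80).
Posterior mean = α'/β' = 418/80 = 209/40.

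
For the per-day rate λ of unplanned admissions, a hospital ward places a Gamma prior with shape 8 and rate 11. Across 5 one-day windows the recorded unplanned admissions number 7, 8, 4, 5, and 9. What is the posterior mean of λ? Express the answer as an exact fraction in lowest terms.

41/16

Total count: 7 + 8 + 4 + 5 + 9 = 33.
Total exposure: 5 days.
Gamma(α, β) with Poisson data over total exposure Σt gives posterior Gamma(α+Σx, β+Σt) = Gamma(41, 16).
Posterior mean = α'/β' = 41/16.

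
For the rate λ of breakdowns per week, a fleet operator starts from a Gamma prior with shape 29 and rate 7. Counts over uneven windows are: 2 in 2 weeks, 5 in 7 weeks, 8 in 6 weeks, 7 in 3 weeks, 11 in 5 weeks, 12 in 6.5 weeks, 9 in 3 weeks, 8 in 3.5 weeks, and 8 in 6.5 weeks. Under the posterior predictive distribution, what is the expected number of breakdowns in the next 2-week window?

4

Total count: 2 + 5 + 8 + 7 + 11 + 12 + 9 + 8 + 8 = 70.
Total exposure: 2 + 7 + 6 + 3 + 5 + 6.5 + 3 + 3.5 + 6.5 = 42.5 weeks.
Gamma(α, β) with Poisson data over total exposure Σt gives posterior Gamma(α+Σx, β+Σt) = Gamma(99, 99/2).
Predictive mean over a 2-week window = T·E[λ|data] = 2·99/(99/2) = 4.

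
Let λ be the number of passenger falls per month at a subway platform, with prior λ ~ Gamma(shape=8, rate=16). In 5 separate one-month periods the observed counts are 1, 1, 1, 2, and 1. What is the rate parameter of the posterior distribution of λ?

Total count: 1 + 1 + 1 + 2 + 1 = 6.
Total exposure: 5 months.
Gamma(α, β) with Poisson data over total exposure Σt gives posterior Gamma(α+Σx, β+Σt) = Gamma(14, 21).

21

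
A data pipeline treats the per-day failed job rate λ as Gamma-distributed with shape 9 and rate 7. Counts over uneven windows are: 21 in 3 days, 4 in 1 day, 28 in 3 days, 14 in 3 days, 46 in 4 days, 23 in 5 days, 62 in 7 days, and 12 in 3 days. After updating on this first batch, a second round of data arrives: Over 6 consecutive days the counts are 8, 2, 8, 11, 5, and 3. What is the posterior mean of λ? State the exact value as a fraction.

Total count: 21 + 4 + 28 + 14 + 46 + 23 + 62 + 12 = 210.
Total exposure: 3 + 1 + 3 + 3 + 4 + 5 + 7 + 3 = 29 days.
After the first batch: Gamma(9 + 210, 7 + 29) = Gamma(219, 36).
Total count: 8 + 2 + 8 + 11 + 5 + 3 = 37.
Total exposure: 6 days.
After the second batch: Gamma(219 + 37, 36 + 6) = Gamma(256, 42).
Posterior mean = α'/β' = 256/42 = 128/21.

128/21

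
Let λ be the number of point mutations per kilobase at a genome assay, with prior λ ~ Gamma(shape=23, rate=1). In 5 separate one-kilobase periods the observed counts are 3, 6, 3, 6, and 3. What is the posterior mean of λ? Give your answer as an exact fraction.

Total count: 3 + 6 + 3 + 6 + 3 = 21.
Total exposure: 5 kilobases.
Posterior: α' = 23 + 21 = 44, β' = 1 + 5 = 6.
Posterior mean = α'/β' = 44/6 = 22/3.

22/3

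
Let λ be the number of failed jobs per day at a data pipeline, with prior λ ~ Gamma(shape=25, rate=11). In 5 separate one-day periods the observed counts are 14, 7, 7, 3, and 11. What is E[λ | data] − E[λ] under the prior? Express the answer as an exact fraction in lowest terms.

337/176

Total count: 14 + 7 + 7 + 3 + 11 = 42.
Total exposure: 5 days.
Conjugate update: add total count to the shape and total exposure to the rate, giving Gamma(67, 16).
Posterior mean = 67/16 = 67/16; prior mean = 25/11 = 25/11. Difference = 67/16 − 25/11 = 337/176.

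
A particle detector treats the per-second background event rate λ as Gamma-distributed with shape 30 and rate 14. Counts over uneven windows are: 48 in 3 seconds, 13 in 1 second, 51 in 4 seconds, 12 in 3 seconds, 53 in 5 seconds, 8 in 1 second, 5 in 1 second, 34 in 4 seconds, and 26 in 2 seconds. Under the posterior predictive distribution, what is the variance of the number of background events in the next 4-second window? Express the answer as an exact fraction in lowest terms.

Total count: 48 + 13 + 51 + 12 + 53 + 8 + 5 + 34 + 26 = 250.
Total exposure: 3 + 1 + 4 + 3 + 5 + 1 + 1 + 4 + 2 = 24 seconds.
The Gamma prior is conjugate for the Poisson rate, so λ | data ~ Gamma(30+250, 14+24) = Gamma(280, 38).
The posterior predictive for a window of length T is Negative Binomial with variance T·α'·(β'+T)/β'² = 4·280·42/1444 = 11760/361.

11760/361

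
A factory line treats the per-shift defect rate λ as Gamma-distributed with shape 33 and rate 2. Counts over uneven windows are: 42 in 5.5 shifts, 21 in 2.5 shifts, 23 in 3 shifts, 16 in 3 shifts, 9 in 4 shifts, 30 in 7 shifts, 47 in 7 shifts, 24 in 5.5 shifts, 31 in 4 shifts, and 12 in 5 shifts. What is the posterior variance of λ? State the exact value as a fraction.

Total count: 42 + 21 + 23 + 16 + 9 + 30 + 47 + 24 + 31 + 12 = 255.
Total exposure: 5.5 + 2.5 + 3 + 3 + 4 + 7 + 7 + 5.5 + 4 + 5 = 46.5 shifts.
Gamma(α, β) with Poisson data over total exposure Σt gives posterior Gamma(α+Σx, β+Σt) = Gamma(288, 97/2).
Posterior variance = α'/β'² = 288/(9409/4) = 1152/9409.

1152/9409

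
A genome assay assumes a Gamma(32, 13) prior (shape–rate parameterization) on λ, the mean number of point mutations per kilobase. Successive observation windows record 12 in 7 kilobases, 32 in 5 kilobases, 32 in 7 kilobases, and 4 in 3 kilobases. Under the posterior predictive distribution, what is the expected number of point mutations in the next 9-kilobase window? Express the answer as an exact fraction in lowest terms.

144/5

Total count: 12 + 32 + 32 + 4 = 80.
Total exposure: 7 + 5 + 7 + 3 = 22 kilobases.
Gamma(α, β) with Poisson data over total exposure Σt gives posterior Gamma(α+Σx, β+Σt) = Gamma(112, 35).
Predictive mean over a 9-kilobase window = T·E[λ|data] = 9·112/35 = 144/5.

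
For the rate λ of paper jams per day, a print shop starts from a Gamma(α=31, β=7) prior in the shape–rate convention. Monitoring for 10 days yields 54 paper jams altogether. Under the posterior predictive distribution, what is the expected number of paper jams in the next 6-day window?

30

Total count 54 over total exposure 10 days.
By Gamma–Poisson conjugacy, the posterior is Gamma(α + Σx, β + Σt) = Gamma(31 + 54, 7 + 10) = Gamma(85, 17).
Predictive mean over a 6-day window = T·E[λ|data] = 6·85/17 = 30.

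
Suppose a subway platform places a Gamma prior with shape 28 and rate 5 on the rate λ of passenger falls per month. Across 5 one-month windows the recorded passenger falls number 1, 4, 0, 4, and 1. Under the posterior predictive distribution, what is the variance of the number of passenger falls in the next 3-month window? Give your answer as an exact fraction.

741/50

Total count: 1 + 4 + 0 + 4 + 1 = 10.
Total exposure: 5 months.
The Gamma prior is conjugate for the Poisson rate, so λ | data ~ Gamma(28+10, 5+5) = Gamma(38, 10).
The posterior predictive for a window of length T is Negative Binomial with variance T·α'·(β'+T)/β'² = 3·38·13/100 = 741/50.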